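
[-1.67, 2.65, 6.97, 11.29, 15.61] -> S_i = -1.67 + 4.32*i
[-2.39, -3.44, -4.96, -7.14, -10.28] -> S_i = -2.39*1.44^i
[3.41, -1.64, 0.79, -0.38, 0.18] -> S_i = 3.41*(-0.48)^i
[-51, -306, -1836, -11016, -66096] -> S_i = -51*6^i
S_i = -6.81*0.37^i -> [-6.81, -2.52, -0.93, -0.34, -0.13]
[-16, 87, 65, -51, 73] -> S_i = Random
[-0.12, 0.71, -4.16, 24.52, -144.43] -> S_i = -0.12*(-5.89)^i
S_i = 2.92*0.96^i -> [2.92, 2.8, 2.69, 2.58, 2.48]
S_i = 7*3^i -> [7, 21, 63, 189, 567]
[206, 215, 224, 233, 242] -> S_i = 206 + 9*i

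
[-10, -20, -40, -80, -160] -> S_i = -10*2^i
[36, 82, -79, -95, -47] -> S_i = Random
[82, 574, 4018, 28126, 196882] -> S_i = 82*7^i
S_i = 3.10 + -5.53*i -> [3.1, -2.43, -7.96, -13.49, -19.02]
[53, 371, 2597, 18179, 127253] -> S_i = 53*7^i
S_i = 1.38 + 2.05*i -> [1.38, 3.43, 5.48, 7.53, 9.58]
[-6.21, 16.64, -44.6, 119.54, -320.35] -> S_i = -6.21*(-2.68)^i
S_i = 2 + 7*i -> [2, 9, 16, 23, 30]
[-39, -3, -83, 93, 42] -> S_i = Random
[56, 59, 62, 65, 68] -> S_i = 56 + 3*i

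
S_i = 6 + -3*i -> [6, 3, 0, -3, -6]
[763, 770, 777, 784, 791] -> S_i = 763 + 7*i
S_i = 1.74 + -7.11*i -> [1.74, -5.37, -12.48, -19.59, -26.7]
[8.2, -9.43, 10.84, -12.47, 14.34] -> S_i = 8.20*(-1.15)^i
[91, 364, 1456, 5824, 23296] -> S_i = 91*4^i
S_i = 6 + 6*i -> [6, 12, 18, 24, 30]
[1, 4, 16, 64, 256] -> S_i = 1*4^i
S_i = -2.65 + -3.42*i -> [-2.65, -6.07, -9.49, -12.91, -16.33]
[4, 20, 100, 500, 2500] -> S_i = 4*5^i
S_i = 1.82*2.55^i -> [1.82, 4.64, 11.83, 30.18, 76.95]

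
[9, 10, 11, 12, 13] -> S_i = 9 + 1*i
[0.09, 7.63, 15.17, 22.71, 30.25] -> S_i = 0.09 + 7.54*i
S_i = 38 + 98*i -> [38, 136, 234, 332, 430]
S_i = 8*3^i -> [8, 24, 72, 216, 648]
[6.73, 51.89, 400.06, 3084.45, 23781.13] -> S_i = 6.73*7.71^i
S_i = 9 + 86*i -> [9, 95, 181, 267, 353]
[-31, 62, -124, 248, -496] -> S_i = -31*-2^i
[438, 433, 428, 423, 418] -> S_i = 438 + -5*i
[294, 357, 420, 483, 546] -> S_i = 294 + 63*i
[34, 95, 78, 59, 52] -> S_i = Random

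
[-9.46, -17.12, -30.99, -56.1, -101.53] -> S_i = -9.46*1.81^i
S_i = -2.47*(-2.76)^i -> [-2.47, 6.82, -18.82, 51.93, -143.33]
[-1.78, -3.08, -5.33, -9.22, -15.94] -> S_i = -1.78*1.73^i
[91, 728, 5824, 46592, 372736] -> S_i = 91*8^i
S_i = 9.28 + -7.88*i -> [9.28, 1.4, -6.48, -14.36, -22.24]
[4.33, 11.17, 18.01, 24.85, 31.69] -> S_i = 4.33 + 6.84*i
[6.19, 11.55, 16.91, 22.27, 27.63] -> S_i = 6.19 + 5.36*i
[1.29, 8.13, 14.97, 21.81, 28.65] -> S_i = 1.29 + 6.84*i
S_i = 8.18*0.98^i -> [8.18, 8.02, 7.86, 7.7, 7.54]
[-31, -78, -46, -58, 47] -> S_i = Random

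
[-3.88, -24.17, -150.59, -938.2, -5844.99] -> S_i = -3.88*6.23^i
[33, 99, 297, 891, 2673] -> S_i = 33*3^i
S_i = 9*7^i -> [9, 63, 441, 3087, 21609]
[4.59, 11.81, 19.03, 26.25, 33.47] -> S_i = 4.59 + 7.22*i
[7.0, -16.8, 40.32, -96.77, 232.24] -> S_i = 7.00*(-2.40)^i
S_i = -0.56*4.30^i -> [-0.56, -2.41, -10.35, -44.52, -191.45]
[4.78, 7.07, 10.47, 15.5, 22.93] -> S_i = 4.78*1.48^i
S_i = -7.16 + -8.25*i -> [-7.16, -15.41, -23.66, -31.91, -40.16]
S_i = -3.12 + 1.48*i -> [-3.12, -1.64, -0.16, 1.32, 2.8]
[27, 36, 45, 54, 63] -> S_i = 27 + 9*i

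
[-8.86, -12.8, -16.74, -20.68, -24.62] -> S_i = -8.86 + -3.94*i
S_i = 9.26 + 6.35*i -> [9.26, 15.61, 21.96, 28.31, 34.66]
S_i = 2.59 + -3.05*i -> [2.59, -0.46, -3.51, -6.56, -9.61]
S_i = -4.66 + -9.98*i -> [-4.66, -14.64, -24.62, -34.6, -44.58]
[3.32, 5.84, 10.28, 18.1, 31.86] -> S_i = 3.32*1.76^i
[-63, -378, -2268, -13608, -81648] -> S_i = -63*6^i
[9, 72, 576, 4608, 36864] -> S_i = 9*8^i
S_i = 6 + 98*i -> [6, 104, 202, 300, 398]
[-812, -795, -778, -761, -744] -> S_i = -812 + 17*i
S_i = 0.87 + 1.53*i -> [0.87, 2.4, 3.93, 5.46, 6.99]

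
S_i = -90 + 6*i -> [-90, -84, -78, -72, -66]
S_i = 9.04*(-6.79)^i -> [9.04, -61.38, 416.78, -2829.94, 19215.32]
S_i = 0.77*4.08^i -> [0.77, 3.14, 12.82, 52.3, 213.37]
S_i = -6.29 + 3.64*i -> [-6.29, -2.65, 0.99, 4.63, 8.27]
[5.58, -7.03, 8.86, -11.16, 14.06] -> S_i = 5.58*(-1.26)^i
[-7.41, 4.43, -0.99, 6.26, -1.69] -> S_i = Random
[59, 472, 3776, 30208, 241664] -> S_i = 59*8^i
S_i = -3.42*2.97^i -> [-3.42, -10.16, -30.17, -89.6, -266.1]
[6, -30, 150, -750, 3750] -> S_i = 6*-5^i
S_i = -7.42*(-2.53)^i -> [-7.42, 18.77, -47.49, 120.16, -304.01]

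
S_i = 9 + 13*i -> [9, 22, 35, 48, 61]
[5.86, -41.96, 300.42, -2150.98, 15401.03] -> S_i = 5.86*(-7.16)^i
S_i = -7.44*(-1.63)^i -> [-7.44, 12.13, -19.77, 32.22, -52.52]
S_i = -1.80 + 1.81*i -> [-1.8, 0.01, 1.82, 3.63, 5.44]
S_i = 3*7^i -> [3, 21, 147, 1029, 7203]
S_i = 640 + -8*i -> [640, 632, 624, 616, 608]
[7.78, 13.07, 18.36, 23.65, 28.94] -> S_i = 7.78 + 5.29*i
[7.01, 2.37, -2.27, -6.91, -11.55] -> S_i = 7.01 + -4.64*i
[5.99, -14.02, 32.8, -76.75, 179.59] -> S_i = 5.99*(-2.34)^i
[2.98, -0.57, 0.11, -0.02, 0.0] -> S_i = 2.98*(-0.19)^i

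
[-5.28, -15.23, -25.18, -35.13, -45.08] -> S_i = -5.28 + -9.95*i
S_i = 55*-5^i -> [55, -275, 1375, -6875, 34375]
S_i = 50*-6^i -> [50, -300, 1800, -10800, 64800]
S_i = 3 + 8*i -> [3, 11, 19, 27, 35]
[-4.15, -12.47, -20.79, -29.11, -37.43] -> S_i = -4.15 + -8.32*i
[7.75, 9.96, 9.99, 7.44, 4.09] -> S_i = Random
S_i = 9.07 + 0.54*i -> [9.07, 9.61, 10.15, 10.69, 11.23]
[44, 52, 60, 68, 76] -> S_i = 44 + 8*i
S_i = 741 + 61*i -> [741, 802, 863, 924, 985]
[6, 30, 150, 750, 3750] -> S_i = 6*5^i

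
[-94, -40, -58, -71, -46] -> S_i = Random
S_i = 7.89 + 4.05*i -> [7.89, 11.94, 15.99, 20.04, 24.09]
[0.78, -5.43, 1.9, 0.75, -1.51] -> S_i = Random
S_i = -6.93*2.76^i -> [-6.93, -19.13, -52.79, -145.7, -402.13]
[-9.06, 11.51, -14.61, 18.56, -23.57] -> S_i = -9.06*(-1.27)^i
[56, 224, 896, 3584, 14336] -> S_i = 56*4^i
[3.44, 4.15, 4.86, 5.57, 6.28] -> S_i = 3.44 + 0.71*i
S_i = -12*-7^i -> [-12, 84, -588, 4116, -28812]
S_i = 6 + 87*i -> [6, 93, 180, 267, 354]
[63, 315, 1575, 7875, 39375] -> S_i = 63*5^i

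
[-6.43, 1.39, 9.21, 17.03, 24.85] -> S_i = -6.43 + 7.82*i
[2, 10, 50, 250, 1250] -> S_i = 2*5^i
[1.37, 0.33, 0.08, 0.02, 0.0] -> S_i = 1.37*0.24^i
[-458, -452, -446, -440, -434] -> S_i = -458 + 6*i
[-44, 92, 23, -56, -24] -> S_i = Random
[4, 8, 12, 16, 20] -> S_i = 4 + 4*i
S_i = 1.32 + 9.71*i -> [1.32, 11.03, 20.74, 30.45, 40.16]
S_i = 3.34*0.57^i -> [3.34, 1.9, 1.09, 0.62, 0.35]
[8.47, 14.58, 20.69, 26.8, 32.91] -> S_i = 8.47 + 6.11*i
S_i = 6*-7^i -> [6, -42, 294, -2058, 14406]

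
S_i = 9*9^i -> [9, 81, 729, 6561, 59049]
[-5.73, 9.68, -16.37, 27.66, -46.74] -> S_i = -5.73*(-1.69)^i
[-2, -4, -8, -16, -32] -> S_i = -2*2^i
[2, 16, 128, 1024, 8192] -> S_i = 2*8^i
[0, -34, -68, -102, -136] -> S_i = 0 + -34*i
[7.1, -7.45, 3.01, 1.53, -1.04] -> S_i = Random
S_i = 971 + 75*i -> [971, 1046, 1121, 1196, 1271]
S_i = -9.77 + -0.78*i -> [-9.77, -10.55, -11.33, -12.11, -12.89]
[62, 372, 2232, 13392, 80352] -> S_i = 62*6^i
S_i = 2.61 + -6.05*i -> [2.61, -3.44, -9.49, -15.54, -21.59]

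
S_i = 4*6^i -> [4, 24, 144, 864, 5184]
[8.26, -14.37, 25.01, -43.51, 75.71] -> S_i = 8.26*(-1.74)^i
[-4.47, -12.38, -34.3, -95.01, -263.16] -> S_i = -4.47*2.77^i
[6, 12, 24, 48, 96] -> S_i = 6*2^i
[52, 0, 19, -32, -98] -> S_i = Random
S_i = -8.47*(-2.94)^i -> [-8.47, 24.9, -73.21, 215.24, -632.81]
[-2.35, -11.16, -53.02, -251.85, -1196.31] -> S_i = -2.35*4.75^i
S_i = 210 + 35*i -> [210, 245, 280, 315, 350]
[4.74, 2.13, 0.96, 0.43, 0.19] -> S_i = 4.74*0.45^i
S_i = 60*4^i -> [60, 240, 960, 3840, 15360]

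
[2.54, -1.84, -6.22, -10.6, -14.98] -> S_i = 2.54 + -4.38*i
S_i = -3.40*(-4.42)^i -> [-3.4, 15.03, -66.42, 293.59, -1297.68]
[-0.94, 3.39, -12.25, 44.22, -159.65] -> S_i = -0.94*(-3.61)^i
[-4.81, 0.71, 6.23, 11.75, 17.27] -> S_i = -4.81 + 5.52*i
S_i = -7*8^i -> [-7, -56, -448, -3584, -28672]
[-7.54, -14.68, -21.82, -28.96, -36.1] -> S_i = -7.54 + -7.14*i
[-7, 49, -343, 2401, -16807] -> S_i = -7*-7^i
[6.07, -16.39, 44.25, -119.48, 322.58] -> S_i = 6.07*(-2.70)^i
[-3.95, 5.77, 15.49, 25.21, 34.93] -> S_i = -3.95 + 9.72*i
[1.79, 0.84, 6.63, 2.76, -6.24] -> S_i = Random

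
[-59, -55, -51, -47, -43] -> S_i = -59 + 4*i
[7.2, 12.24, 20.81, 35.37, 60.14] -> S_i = 7.20*1.70^i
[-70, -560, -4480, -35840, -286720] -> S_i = -70*8^i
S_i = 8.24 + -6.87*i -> [8.24, 1.37, -5.5, -12.37, -19.24]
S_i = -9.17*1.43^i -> [-9.17, -13.11, -18.75, -26.81, -38.35]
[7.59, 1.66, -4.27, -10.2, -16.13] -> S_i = 7.59 + -5.93*i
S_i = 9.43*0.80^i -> [9.43, 7.54, 6.04, 4.83, 3.86]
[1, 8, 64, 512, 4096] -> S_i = 1*8^i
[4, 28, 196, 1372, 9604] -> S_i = 4*7^i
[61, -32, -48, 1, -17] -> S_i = Random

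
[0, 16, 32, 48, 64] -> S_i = 0 + 16*i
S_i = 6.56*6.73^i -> [6.56, 44.15, 297.12, 1999.63, 13457.49]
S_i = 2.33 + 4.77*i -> [2.33, 7.1, 11.87, 16.64, 21.41]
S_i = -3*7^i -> [-3, -21, -147, -1029, -7203]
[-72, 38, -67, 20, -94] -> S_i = Random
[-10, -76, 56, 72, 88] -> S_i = Random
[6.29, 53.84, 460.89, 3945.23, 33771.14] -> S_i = 6.29*8.56^i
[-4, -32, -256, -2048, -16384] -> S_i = -4*8^i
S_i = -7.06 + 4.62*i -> [-7.06, -2.44, 2.18, 6.8, 11.42]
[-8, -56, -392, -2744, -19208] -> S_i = -8*7^i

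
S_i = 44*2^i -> [44, 88, 176, 352, 704]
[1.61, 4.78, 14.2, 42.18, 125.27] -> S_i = 1.61*2.97^i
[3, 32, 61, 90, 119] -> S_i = 3 + 29*i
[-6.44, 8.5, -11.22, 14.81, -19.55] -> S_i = -6.44*(-1.32)^i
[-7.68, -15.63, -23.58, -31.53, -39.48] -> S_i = -7.68 + -7.95*i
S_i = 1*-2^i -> [1, -2, 4, -8, 16]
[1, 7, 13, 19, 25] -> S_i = 1 + 6*i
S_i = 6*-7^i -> [6, -42, 294, -2058, 14406]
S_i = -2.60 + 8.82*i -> [-2.6, 6.22, 15.04, 23.86, 32.68]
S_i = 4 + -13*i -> [4, -9, -22, -35, -48]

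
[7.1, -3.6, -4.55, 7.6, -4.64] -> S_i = Random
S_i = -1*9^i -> [-1, -9, -81, -729, -6561]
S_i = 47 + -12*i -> [47, 35, 23, 11, -1]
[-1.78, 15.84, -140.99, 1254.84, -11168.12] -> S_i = -1.78*(-8.90)^i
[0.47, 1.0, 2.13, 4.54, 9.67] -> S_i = 0.47*2.13^i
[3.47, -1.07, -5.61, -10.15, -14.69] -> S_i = 3.47 + -4.54*i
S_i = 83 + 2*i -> [83, 85, 87, 89, 91]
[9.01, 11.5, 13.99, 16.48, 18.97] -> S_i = 9.01 + 2.49*i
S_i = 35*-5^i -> [35, -175, 875, -4375, 21875]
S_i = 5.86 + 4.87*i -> [5.86, 10.73, 15.6, 20.47, 25.34]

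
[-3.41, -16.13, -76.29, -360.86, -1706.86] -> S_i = -3.41*4.73^i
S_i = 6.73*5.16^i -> [6.73, 34.73, 179.19, 924.62, 4771.05]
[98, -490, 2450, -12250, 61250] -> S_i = 98*-5^i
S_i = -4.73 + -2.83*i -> [-4.73, -7.56, -10.39, -13.22, -16.05]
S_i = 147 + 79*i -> [147, 226, 305, 384, 463]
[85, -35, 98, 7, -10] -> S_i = Random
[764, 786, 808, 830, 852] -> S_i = 764 + 22*i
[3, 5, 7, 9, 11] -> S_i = 3 + 2*i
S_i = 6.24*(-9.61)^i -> [6.24, -59.97, 576.28, -5538.02, 53220.4]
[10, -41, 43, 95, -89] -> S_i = Random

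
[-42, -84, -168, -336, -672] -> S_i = -42*2^i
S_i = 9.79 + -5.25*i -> [9.79, 4.54, -0.71, -5.96, -11.21]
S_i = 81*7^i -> [81, 567, 3969, 27783, 194481]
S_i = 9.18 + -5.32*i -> [9.18, 3.86, -1.46, -6.78, -12.1]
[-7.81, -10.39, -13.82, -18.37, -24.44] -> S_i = -7.81*1.33^i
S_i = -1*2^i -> [-1, -2, -4, -8, -16]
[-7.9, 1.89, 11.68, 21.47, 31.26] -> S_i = -7.90 + 9.79*i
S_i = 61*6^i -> [61, 366, 2196, 13176, 79056]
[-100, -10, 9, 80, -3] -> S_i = Random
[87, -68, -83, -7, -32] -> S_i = Random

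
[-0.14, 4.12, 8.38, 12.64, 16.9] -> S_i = -0.14 + 4.26*i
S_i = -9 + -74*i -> [-9, -83, -157, -231, -305]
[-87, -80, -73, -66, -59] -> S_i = -87 + 7*i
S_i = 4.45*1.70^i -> [4.45, 7.56, 12.86, 21.86, 37.17]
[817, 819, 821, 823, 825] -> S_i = 817 + 2*i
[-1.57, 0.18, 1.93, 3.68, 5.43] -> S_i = -1.57 + 1.75*i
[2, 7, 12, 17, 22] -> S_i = 2 + 5*i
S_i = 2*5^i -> [2, 10, 50, 250, 1250]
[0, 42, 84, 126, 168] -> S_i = 0 + 42*i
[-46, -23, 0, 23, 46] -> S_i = -46 + 23*i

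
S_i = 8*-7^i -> [8, -56, 392, -2744, 19208]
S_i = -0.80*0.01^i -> [-0.8, -0.01, -0.0, -0.0, -0.0]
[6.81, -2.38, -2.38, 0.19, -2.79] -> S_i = Random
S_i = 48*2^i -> [48, 96, 192, 384, 768]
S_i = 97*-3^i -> [97, -291, 873, -2619, 7857]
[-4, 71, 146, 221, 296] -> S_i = -4 + 75*i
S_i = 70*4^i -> [70, 280, 1120, 4480, 17920]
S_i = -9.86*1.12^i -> [-9.86, -11.04, -12.37, -13.85, -15.51]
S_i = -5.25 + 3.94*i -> [-5.25, -1.31, 2.63, 6.57, 10.51]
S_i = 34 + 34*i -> [34, 68, 102, 136, 170]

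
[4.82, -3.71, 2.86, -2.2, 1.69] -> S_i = 4.82*(-0.77)^i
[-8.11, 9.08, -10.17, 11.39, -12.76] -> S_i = -8.11*(-1.12)^i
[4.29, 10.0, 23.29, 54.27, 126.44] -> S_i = 4.29*2.33^i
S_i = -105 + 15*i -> [-105, -90, -75, -60, -45]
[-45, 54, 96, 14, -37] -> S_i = Random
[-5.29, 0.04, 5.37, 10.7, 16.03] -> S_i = -5.29 + 5.33*i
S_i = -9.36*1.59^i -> [-9.36, -14.88, -23.66, -37.62, -59.82]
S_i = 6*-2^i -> [6, -12, 24, -48, 96]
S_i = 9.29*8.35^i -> [9.29, 77.57, 647.72, 5408.48, 45160.8]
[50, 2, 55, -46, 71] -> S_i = Random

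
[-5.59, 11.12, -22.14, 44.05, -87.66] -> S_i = -5.59*(-1.99)^i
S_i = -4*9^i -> [-4, -36, -324, -2916, -26244]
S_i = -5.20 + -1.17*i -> [-5.2, -6.37, -7.54, -8.71, -9.88]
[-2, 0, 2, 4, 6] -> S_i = -2 + 2*i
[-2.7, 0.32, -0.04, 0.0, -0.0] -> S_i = -2.70*(-0.12)^i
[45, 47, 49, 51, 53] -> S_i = 45 + 2*i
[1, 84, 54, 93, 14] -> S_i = Random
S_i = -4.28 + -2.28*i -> [-4.28, -6.56, -8.84, -11.12, -13.4]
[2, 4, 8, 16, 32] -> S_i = 2*2^i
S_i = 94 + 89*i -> [94, 183, 272, 361, 450]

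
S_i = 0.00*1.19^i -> [0.0, 0.0, 0.0, 0.0, 0.0]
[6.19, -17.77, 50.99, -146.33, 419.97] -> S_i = 6.19*(-2.87)^i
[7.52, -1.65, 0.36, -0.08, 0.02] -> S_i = 7.52*(-0.22)^i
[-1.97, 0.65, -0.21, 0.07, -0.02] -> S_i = -1.97*(-0.33)^i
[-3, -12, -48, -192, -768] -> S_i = -3*4^i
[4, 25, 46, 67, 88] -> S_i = 4 + 21*i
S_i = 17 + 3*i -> [17, 20, 23, 26, 29]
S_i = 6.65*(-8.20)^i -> [6.65, -54.53, 447.15, -3666.6, 30066.1]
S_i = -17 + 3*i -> [-17, -14, -11, -8, -5]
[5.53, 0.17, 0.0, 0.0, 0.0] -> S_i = 5.53*0.03^i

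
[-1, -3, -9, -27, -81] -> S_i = -1*3^i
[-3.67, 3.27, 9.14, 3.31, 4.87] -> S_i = Random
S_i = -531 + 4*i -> [-531, -527, -523, -519, -515]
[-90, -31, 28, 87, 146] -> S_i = -90 + 59*i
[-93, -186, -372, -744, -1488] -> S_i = -93*2^i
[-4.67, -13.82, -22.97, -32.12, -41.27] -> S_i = -4.67 + -9.15*i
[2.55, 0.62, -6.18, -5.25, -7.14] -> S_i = Random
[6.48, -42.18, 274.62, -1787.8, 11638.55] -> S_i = 6.48*(-6.51)^i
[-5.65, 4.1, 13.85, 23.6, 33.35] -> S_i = -5.65 + 9.75*i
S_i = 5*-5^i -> [5, -25, 125, -625, 3125]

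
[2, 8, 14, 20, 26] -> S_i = 2 + 6*i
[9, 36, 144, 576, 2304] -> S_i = 9*4^i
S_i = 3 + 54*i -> [3, 57, 111, 165, 219]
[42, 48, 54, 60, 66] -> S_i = 42 + 6*i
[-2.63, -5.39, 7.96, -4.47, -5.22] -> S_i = Random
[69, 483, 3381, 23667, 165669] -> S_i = 69*7^i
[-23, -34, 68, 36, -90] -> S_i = Random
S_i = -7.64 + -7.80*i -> [-7.64, -15.44, -23.24, -31.04, -38.84]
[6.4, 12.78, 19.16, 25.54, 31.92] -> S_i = 6.40 + 6.38*i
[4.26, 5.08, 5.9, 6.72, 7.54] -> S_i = 4.26 + 0.82*i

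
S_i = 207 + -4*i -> [207, 203, 199, 195, 191]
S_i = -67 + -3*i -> [-67, -70, -73, -76, -79]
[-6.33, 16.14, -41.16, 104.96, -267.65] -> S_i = -6.33*(-2.55)^i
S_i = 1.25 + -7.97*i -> [1.25, -6.72, -14.69, -22.66, -30.63]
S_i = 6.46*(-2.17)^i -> [6.46, -14.02, 30.42, -66.01, 143.24]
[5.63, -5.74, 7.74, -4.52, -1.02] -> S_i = Random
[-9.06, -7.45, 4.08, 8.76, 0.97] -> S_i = Random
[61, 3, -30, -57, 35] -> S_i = Random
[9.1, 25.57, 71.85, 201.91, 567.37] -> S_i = 9.10*2.81^i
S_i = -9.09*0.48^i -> [-9.09, -4.36, -2.09, -1.01, -0.48]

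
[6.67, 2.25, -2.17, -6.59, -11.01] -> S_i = 6.67 + -4.42*i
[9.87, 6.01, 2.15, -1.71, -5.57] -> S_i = 9.87 + -3.86*i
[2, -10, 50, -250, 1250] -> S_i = 2*-5^i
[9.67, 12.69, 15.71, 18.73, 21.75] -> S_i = 9.67 + 3.02*i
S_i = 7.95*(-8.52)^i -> [7.95, -67.73, 577.09, -4916.84, 41891.46]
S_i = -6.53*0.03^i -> [-6.53, -0.2, -0.01, -0.0, -0.0]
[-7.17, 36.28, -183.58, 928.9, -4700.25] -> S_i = -7.17*(-5.06)^i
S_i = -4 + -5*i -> [-4, -9, -14, -19, -24]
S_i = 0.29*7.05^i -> [0.29, 2.04, 14.41, 101.62, 716.4]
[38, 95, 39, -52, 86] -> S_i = Random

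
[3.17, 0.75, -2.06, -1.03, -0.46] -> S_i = Random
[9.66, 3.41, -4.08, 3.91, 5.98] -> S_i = Random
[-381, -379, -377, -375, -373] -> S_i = -381 + 2*i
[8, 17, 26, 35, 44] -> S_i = 8 + 9*i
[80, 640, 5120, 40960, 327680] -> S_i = 80*8^i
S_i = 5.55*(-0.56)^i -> [5.55, -3.11, 1.74, -0.97, 0.55]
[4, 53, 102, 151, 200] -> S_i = 4 + 49*i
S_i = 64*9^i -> [64, 576, 5184, 46656, 419904]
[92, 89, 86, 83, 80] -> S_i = 92 + -3*i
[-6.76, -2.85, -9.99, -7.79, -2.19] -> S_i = Random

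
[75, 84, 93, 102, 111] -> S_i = 75 + 9*i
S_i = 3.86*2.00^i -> [3.86, 7.72, 15.44, 30.88, 61.76]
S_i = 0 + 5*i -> [0, 5, 10, 15, 20]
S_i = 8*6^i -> [8, 48, 288, 1728, 10368]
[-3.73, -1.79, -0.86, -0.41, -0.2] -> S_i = -3.73*0.48^i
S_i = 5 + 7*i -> [5, 12, 19, 26, 33]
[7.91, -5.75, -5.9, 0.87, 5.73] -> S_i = Random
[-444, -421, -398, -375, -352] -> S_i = -444 + 23*i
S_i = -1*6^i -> [-1, -6, -36, -216, -1296]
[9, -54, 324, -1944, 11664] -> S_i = 9*-6^i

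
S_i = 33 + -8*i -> [33, 25, 17, 9, 1]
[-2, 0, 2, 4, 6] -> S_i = -2 + 2*i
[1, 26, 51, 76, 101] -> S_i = 1 + 25*i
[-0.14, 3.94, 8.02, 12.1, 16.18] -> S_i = -0.14 + 4.08*i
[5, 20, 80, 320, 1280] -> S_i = 5*4^i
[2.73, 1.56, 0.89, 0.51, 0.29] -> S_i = 2.73*0.57^i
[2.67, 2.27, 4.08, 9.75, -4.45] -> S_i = Random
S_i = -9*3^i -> [-9, -27, -81, -243, -729]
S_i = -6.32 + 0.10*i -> [-6.32, -6.22, -6.12, -6.02, -5.92]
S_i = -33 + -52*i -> [-33, -85, -137, -189, -241]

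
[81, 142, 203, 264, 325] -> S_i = 81 + 61*i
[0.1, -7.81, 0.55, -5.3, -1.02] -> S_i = Random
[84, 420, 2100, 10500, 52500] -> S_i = 84*5^i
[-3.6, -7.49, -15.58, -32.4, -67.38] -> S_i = -3.60*2.08^i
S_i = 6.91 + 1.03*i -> [6.91, 7.94, 8.97, 10.0, 11.03]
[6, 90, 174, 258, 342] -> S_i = 6 + 84*i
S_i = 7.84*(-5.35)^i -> [7.84, -41.94, 224.4, -1200.54, 6422.9]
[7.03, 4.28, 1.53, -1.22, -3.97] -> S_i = 7.03 + -2.75*i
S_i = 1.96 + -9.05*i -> [1.96, -7.09, -16.14, -25.19, -34.24]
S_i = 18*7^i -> [18, 126, 882, 6174, 43218]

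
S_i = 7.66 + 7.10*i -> [7.66, 14.76, 21.86, 28.96, 36.06]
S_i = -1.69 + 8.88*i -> [-1.69, 7.19, 16.07, 24.95, 33.83]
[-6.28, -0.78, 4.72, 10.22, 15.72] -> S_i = -6.28 + 5.50*i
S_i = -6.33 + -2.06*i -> [-6.33, -8.39, -10.45, -12.51, -14.57]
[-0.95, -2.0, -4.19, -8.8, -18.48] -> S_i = -0.95*2.10^i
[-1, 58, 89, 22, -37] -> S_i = Random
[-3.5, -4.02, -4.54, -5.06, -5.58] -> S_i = -3.50 + -0.52*i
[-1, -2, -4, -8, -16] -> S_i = -1*2^i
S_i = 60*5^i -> [60, 300, 1500, 7500, 37500]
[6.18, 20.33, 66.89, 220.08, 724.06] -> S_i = 6.18*3.29^i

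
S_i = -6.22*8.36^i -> [-6.22, -52.0, -434.71, -3634.2, -30381.94]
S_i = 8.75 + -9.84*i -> [8.75, -1.09, -10.93, -20.77, -30.61]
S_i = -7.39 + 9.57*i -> [-7.39, 2.18, 11.75, 21.32, 30.89]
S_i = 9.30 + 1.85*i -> [9.3, 11.15, 13.0, 14.85, 16.7]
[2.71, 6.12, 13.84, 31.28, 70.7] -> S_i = 2.71*2.26^i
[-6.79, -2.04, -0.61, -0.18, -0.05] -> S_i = -6.79*0.30^i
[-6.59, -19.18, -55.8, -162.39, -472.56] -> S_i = -6.59*2.91^i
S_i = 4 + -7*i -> [4, -3, -10, -17, -24]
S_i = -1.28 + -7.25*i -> [-1.28, -8.53, -15.78, -23.03, -30.28]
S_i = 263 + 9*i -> [263, 272, 281, 290, 299]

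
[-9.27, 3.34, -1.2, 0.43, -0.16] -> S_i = -9.27*(-0.36)^i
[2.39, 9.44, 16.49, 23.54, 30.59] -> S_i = 2.39 + 7.05*i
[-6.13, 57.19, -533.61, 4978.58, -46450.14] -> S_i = -6.13*(-9.33)^i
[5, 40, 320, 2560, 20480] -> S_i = 5*8^i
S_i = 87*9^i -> [87, 783, 7047, 63423, 570807]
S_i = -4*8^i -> [-4, -32, -256, -2048, -16384]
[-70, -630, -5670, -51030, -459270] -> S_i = -70*9^i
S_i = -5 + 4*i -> [-5, -1, 3, 7, 11]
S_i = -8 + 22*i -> [-8, 14, 36, 58, 80]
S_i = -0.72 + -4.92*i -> [-0.72, -5.64, -10.56, -15.48, -20.4]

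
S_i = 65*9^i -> [65, 585, 5265, 47385, 426465]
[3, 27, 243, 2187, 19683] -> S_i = 3*9^i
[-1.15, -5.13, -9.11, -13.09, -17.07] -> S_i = -1.15 + -3.98*i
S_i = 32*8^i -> [32, 256, 2048, 16384, 131072]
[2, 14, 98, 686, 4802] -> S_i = 2*7^i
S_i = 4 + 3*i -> [4, 7, 10, 13, 16]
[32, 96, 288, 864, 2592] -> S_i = 32*3^i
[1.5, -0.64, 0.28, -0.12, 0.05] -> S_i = 1.50*(-0.43)^i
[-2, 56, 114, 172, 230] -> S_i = -2 + 58*i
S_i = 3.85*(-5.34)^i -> [3.85, -20.56, 109.79, -586.25, 3130.59]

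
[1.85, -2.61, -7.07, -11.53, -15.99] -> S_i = 1.85 + -4.46*i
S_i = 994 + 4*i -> [994, 998, 1002, 1006, 1010]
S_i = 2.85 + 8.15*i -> [2.85, 11.0, 19.15, 27.3, 35.45]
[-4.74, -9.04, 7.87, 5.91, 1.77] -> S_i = Random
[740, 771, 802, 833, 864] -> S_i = 740 + 31*i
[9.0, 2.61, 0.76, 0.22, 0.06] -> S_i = 9.00*0.29^i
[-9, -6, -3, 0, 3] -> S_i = -9 + 3*i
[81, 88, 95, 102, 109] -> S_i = 81 + 7*i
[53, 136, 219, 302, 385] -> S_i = 53 + 83*i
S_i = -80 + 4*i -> [-80, -76, -72, -68, -64]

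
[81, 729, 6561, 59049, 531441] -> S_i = 81*9^i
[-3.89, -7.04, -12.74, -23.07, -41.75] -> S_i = -3.89*1.81^i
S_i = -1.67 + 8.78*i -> [-1.67, 7.11, 15.89, 24.67, 33.45]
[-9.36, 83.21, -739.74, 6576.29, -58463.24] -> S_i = -9.36*(-8.89)^i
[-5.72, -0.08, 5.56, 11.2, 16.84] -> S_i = -5.72 + 5.64*i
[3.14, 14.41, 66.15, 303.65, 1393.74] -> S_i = 3.14*4.59^i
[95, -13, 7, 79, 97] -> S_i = Random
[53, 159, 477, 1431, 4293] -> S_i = 53*3^i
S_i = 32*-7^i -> [32, -224, 1568, -10976, 76832]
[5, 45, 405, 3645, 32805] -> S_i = 5*9^i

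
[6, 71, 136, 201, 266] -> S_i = 6 + 65*i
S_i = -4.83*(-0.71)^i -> [-4.83, 3.43, -2.43, 1.73, -1.23]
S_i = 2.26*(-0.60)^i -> [2.26, -1.36, 0.81, -0.49, 0.29]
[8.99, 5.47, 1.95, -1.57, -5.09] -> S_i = 8.99 + -3.52*i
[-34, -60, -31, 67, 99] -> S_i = Random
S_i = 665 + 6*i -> [665, 671, 677, 683, 689]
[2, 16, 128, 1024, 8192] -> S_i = 2*8^i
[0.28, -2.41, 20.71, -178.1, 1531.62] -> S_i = 0.28*(-8.60)^i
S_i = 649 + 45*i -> [649, 694, 739, 784, 829]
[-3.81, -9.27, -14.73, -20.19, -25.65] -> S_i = -3.81 + -5.46*i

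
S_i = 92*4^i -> [92, 368, 1472, 5888, 23552]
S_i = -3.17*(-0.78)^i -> [-3.17, 2.47, -1.93, 1.5, -1.17]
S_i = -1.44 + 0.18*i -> [-1.44, -1.26, -1.08, -0.9, -0.72]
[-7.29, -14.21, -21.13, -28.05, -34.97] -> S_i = -7.29 + -6.92*i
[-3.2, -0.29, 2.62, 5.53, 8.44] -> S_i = -3.20 + 2.91*i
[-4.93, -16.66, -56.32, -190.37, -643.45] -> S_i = -4.93*3.38^i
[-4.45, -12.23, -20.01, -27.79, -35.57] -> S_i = -4.45 + -7.78*i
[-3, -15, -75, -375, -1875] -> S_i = -3*5^i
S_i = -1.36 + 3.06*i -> [-1.36, 1.7, 4.76, 7.82, 10.88]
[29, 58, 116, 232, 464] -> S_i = 29*2^i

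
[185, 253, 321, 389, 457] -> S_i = 185 + 68*i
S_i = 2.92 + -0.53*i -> [2.92, 2.39, 1.86, 1.33, 0.8]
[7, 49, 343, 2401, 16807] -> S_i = 7*7^i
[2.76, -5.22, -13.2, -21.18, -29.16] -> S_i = 2.76 + -7.98*i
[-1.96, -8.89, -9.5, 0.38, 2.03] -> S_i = Random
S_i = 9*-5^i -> [9, -45, 225, -1125, 5625]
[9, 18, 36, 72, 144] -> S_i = 9*2^i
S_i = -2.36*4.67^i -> [-2.36, -11.02, -51.47, -240.36, -1122.48]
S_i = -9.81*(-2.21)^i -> [-9.81, 21.68, -47.91, 105.89, -234.01]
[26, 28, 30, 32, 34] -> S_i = 26 + 2*i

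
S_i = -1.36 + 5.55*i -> [-1.36, 4.19, 9.74, 15.29, 20.84]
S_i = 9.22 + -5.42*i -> [9.22, 3.8, -1.62, -7.04, -12.46]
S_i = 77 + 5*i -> [77, 82, 87, 92, 97]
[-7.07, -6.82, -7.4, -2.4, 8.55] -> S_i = Random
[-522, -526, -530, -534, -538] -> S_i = -522 + -4*i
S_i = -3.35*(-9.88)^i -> [-3.35, 33.1, -327.01, 3230.84, -31920.71]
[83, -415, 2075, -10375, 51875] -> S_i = 83*-5^i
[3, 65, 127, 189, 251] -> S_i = 3 + 62*i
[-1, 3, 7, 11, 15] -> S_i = -1 + 4*i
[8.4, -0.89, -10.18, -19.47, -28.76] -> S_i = 8.40 + -9.29*i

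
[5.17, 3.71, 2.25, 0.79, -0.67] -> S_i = 5.17 + -1.46*i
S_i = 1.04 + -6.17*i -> [1.04, -5.13, -11.3, -17.47, -23.64]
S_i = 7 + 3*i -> [7, 10, 13, 16, 19]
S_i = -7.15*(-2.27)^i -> [-7.15, 16.23, -36.84, 83.63, -189.85]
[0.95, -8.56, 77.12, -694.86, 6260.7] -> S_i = 0.95*(-9.01)^i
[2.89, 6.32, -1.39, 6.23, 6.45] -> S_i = Random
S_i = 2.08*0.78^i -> [2.08, 1.62, 1.27, 0.99, 0.77]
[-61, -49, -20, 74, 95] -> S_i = Random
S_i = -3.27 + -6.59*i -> [-3.27, -9.86, -16.45, -23.04, -29.63]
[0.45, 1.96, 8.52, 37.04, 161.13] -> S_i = 0.45*4.35^i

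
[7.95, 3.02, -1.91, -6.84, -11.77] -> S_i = 7.95 + -4.93*i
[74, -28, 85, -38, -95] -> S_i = Random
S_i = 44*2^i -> [44, 88, 176, 352, 704]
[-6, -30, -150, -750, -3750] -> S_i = -6*5^i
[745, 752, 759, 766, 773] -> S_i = 745 + 7*i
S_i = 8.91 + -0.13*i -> [8.91, 8.78, 8.65, 8.52, 8.39]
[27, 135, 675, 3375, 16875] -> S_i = 27*5^i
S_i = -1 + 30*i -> [-1, 29, 59, 89, 119]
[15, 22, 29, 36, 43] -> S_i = 15 + 7*i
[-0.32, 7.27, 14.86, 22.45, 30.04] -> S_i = -0.32 + 7.59*i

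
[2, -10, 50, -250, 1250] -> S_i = 2*-5^i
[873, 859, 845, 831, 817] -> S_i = 873 + -14*i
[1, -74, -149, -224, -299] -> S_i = 1 + -75*i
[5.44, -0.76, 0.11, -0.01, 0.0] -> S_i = 5.44*(-0.14)^i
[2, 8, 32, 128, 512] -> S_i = 2*4^i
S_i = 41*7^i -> [41, 287, 2009, 14063, 98441]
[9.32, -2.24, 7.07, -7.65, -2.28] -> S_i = Random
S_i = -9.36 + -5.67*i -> [-9.36, -15.03, -20.7, -26.37, -32.04]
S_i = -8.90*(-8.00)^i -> [-8.9, 71.2, -569.6, 4556.8, -36454.4]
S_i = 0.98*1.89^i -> [0.98, 1.85, 3.5, 6.62, 12.5]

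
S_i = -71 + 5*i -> [-71, -66, -61, -56, -51]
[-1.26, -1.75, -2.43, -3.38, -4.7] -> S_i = -1.26*1.39^i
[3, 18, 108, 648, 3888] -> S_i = 3*6^i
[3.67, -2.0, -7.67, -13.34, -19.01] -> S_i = 3.67 + -5.67*i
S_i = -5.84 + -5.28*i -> [-5.84, -11.12, -16.4, -21.68, -26.96]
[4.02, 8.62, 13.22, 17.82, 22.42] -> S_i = 4.02 + 4.60*i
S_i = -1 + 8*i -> [-1, 7, 15, 23, 31]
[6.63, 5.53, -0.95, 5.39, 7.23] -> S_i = Random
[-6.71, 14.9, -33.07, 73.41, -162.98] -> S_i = -6.71*(-2.22)^i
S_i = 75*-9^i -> [75, -675, 6075, -54675, 492075]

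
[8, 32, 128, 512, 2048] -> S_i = 8*4^i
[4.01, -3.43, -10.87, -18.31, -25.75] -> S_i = 4.01 + -7.44*i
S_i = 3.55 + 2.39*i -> [3.55, 5.94, 8.33, 10.72, 13.11]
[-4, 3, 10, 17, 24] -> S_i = -4 + 7*i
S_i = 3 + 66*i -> [3, 69, 135, 201, 267]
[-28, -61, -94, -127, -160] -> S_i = -28 + -33*i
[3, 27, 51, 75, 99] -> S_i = 3 + 24*i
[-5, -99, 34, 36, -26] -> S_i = Random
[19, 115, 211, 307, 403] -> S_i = 19 + 96*i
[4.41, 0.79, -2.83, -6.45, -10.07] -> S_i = 4.41 + -3.62*i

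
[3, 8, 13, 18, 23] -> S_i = 3 + 5*i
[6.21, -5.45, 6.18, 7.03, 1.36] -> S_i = Random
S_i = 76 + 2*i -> [76, 78, 80, 82, 84]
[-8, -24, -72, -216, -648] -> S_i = -8*3^i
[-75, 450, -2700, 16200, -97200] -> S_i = -75*-6^i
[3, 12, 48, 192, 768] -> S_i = 3*4^i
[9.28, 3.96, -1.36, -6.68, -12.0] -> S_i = 9.28 + -5.32*i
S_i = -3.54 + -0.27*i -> [-3.54, -3.81, -4.08, -4.35, -4.62]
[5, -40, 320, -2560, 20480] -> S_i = 5*-8^i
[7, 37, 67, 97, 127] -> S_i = 7 + 30*i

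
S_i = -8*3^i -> [-8, -24, -72, -216, -648]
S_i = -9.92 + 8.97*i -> [-9.92, -0.95, 8.02, 16.99, 25.96]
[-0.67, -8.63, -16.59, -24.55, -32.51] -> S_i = -0.67 + -7.96*i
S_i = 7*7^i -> [7, 49, 343, 2401, 16807]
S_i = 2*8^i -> [2, 16, 128, 1024, 8192]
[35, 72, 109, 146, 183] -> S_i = 35 + 37*i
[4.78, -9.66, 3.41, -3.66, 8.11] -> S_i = Random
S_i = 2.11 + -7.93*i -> [2.11, -5.82, -13.75, -21.68, -29.61]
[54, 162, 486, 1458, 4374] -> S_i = 54*3^i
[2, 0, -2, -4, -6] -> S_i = 2 + -2*i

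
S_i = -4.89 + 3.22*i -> [-4.89, -1.67, 1.55, 4.77, 7.99]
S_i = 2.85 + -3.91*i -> [2.85, -1.06, -4.97, -8.88, -12.79]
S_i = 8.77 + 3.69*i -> [8.77, 12.46, 16.15, 19.84, 23.53]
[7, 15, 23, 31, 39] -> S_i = 7 + 8*i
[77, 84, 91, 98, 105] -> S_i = 77 + 7*i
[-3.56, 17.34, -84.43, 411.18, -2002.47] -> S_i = -3.56*(-4.87)^i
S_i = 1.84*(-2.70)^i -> [1.84, -4.97, 13.41, -36.22, 97.79]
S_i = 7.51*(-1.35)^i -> [7.51, -10.14, 13.69, -18.48, 24.94]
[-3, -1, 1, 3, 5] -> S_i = -3 + 2*i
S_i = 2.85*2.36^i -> [2.85, 6.73, 15.87, 37.46, 88.41]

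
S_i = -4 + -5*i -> [-4, -9, -14, -19, -24]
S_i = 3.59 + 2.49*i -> [3.59, 6.08, 8.57, 11.06, 13.55]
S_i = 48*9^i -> [48, 432, 3888, 34992, 314928]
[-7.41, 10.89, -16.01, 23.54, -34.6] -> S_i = -7.41*(-1.47)^i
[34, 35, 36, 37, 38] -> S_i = 34 + 1*i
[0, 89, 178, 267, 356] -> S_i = 0 + 89*i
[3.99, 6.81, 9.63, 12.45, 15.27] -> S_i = 3.99 + 2.82*i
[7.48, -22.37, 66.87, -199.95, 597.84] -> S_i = 7.48*(-2.99)^i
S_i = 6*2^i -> [6, 12, 24, 48, 96]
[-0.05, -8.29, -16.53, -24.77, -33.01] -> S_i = -0.05 + -8.24*i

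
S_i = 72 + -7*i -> [72, 65, 58, 51, 44]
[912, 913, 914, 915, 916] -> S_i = 912 + 1*i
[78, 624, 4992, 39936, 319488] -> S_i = 78*8^i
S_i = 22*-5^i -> [22, -110, 550, -2750, 13750]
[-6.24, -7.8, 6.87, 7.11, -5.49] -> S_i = Random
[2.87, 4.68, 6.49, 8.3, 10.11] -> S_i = 2.87 + 1.81*i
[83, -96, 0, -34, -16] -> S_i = Random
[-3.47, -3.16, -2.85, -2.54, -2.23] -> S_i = -3.47 + 0.31*i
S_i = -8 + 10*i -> [-8, 2, 12, 22, 32]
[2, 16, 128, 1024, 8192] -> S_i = 2*8^i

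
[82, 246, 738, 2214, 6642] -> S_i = 82*3^i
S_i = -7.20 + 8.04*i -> [-7.2, 0.84, 8.88, 16.92, 24.96]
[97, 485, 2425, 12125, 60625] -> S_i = 97*5^i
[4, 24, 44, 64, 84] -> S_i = 4 + 20*i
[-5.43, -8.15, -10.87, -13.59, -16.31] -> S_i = -5.43 + -2.72*i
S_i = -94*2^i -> [-94, -188, -376, -752, -1504]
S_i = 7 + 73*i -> [7, 80, 153, 226, 299]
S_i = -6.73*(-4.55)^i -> [-6.73, 30.62, -139.33, 633.94, -2884.43]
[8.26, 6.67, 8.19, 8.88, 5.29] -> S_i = Random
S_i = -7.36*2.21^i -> [-7.36, -16.27, -35.95, -79.44, -175.57]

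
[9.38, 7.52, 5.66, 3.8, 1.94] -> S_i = 9.38 + -1.86*i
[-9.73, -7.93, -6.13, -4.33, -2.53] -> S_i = -9.73 + 1.80*i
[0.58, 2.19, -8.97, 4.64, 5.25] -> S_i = Random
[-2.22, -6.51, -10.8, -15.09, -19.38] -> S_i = -2.22 + -4.29*i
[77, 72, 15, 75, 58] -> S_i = Random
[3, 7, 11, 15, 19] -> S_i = 3 + 4*i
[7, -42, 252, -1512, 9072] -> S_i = 7*-6^i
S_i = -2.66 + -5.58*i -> [-2.66, -8.24, -13.82, -19.4, -24.98]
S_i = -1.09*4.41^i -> [-1.09, -4.81, -21.2, -93.49, -412.27]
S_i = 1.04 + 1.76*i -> [1.04, 2.8, 4.56, 6.32, 8.08]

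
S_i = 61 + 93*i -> [61, 154, 247, 340, 433]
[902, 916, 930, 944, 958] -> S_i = 902 + 14*i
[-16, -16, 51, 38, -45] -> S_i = Random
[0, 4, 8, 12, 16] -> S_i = 0 + 4*i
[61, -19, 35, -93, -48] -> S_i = Random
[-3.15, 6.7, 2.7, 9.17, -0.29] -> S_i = Random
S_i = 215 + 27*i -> [215, 242, 269, 296, 323]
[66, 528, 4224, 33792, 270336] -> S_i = 66*8^i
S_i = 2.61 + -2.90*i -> [2.61, -0.29, -3.19, -6.09, -8.99]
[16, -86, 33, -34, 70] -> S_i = Random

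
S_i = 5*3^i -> [5, 15, 45, 135, 405]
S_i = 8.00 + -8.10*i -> [8.0, -0.1, -8.2, -16.3, -24.4]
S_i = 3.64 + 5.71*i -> [3.64, 9.35, 15.06, 20.77, 26.48]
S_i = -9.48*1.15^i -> [-9.48, -10.9, -12.54, -14.42, -16.58]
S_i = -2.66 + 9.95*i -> [-2.66, 7.29, 17.24, 27.19, 37.14]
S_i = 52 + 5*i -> [52, 57, 62, 67, 72]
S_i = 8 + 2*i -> [8, 10, 12, 14, 16]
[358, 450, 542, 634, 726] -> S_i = 358 + 92*i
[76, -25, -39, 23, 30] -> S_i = Random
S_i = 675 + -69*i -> [675, 606, 537, 468, 399]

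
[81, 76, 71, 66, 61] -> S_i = 81 + -5*i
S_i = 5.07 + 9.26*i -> [5.07, 14.33, 23.59, 32.85, 42.11]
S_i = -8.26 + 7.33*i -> [-8.26, -0.93, 6.4, 13.73, 21.06]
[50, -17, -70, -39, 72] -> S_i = Random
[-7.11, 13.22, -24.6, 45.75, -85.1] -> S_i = -7.11*(-1.86)^i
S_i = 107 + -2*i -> [107, 105, 103, 101, 99]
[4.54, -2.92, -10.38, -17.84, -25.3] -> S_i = 4.54 + -7.46*i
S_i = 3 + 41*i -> [3, 44, 85, 126, 167]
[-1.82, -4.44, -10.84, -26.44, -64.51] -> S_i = -1.82*2.44^i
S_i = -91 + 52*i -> [-91, -39, 13, 65, 117]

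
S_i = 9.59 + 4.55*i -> [9.59, 14.14, 18.69, 23.24, 27.79]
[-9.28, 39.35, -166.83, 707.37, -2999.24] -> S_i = -9.28*(-4.24)^i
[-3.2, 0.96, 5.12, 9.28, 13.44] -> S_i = -3.20 + 4.16*i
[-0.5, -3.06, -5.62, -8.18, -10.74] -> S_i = -0.50 + -2.56*i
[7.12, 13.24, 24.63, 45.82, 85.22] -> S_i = 7.12*1.86^i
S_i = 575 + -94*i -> [575, 481, 387, 293, 199]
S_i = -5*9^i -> [-5, -45, -405, -3645, -32805]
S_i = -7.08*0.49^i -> [-7.08, -3.47, -1.7, -0.83, -0.41]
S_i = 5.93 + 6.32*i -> [5.93, 12.25, 18.57, 24.89, 31.21]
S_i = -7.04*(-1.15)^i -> [-7.04, 8.1, -9.31, 10.71, -12.31]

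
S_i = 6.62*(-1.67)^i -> [6.62, -11.06, 18.46, -30.83, 51.49]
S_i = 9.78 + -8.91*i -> [9.78, 0.87, -8.04, -16.95, -25.86]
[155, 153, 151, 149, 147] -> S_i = 155 + -2*i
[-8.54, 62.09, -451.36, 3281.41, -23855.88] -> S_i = -8.54*(-7.27)^i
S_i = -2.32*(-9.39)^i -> [-2.32, 21.78, -204.56, 1920.81, -18036.42]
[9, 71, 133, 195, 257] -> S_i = 9 + 62*i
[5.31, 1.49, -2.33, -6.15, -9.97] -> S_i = 5.31 + -3.82*i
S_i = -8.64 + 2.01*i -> [-8.64, -6.63, -4.62, -2.61, -0.6]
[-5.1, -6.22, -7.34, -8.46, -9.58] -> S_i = -5.10 + -1.12*i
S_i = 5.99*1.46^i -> [5.99, 8.75, 12.77, 18.64, 27.22]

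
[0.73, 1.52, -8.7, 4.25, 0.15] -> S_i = Random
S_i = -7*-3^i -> [-7, 21, -63, 189, -567]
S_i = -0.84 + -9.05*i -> [-0.84, -9.89, -18.94, -27.99, -37.04]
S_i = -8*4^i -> [-8, -32, -128, -512, -2048]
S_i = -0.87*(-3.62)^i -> [-0.87, 3.15, -11.4, 41.27, -149.4]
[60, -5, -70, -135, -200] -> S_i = 60 + -65*i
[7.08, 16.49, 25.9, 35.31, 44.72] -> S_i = 7.08 + 9.41*i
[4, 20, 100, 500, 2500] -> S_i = 4*5^i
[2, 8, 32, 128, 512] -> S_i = 2*4^i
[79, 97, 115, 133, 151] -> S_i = 79 + 18*i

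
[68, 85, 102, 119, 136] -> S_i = 68 + 17*i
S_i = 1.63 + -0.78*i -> [1.63, 0.85, 0.07, -0.71, -1.49]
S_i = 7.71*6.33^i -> [7.71, 48.8, 308.93, 1955.53, 12378.53]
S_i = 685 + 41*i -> [685, 726, 767, 808, 849]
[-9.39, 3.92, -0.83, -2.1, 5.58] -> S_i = Random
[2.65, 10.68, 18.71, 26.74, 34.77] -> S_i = 2.65 + 8.03*i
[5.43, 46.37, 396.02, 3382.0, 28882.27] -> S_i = 5.43*8.54^i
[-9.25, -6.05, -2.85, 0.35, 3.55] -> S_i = -9.25 + 3.20*i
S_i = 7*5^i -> [7, 35, 175, 875, 4375]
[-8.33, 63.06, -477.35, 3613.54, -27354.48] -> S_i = -8.33*(-7.57)^i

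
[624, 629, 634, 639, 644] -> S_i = 624 + 5*i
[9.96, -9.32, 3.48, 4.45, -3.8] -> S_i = Random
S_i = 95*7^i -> [95, 665, 4655, 32585, 228095]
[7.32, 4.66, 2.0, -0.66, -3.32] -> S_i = 7.32 + -2.66*i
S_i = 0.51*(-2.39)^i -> [0.51, -1.22, 2.91, -6.96, 16.64]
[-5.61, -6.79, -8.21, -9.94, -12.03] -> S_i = -5.61*1.21^i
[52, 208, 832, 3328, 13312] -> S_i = 52*4^i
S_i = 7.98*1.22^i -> [7.98, 9.74, 11.88, 14.49, 17.68]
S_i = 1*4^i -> [1, 4, 16, 64, 256]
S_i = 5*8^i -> [5, 40, 320, 2560, 20480]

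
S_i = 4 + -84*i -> [4, -80, -164, -248, -332]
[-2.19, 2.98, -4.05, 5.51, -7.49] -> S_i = -2.19*(-1.36)^i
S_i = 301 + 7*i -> [301, 308, 315, 322, 329]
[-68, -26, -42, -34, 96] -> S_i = Random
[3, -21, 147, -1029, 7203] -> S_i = 3*-7^i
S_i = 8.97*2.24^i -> [8.97, 20.09, 45.01, 100.82, 225.83]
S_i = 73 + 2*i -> [73, 75, 77, 79, 81]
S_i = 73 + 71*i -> [73, 144, 215, 286, 357]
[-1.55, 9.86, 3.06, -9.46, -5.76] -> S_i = Random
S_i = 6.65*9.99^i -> [6.65, 66.43, 663.67, 6630.07, 66234.4]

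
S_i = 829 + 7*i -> [829, 836, 843, 850, 857]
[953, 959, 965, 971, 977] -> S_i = 953 + 6*i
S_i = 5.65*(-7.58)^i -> [5.65, -42.83, 324.63, -2460.69, 18651.99]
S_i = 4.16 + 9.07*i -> [4.16, 13.23, 22.3, 31.37, 40.44]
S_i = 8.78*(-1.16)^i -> [8.78, -10.18, 11.81, -13.7, 15.9]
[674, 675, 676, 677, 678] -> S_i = 674 + 1*i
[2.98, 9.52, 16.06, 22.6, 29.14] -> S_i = 2.98 + 6.54*i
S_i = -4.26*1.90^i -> [-4.26, -8.09, -15.38, -29.22, -55.52]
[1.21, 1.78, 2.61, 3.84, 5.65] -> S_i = 1.21*1.47^i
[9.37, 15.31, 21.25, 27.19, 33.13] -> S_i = 9.37 + 5.94*i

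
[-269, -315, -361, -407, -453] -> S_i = -269 + -46*i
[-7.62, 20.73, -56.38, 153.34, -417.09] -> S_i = -7.62*(-2.72)^i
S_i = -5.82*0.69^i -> [-5.82, -4.02, -2.77, -1.91, -1.32]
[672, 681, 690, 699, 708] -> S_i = 672 + 9*i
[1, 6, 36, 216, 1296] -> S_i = 1*6^i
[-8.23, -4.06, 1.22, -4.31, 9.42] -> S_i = Random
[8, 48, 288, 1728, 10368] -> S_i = 8*6^i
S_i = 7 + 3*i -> [7, 10, 13, 16, 19]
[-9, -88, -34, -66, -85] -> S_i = Random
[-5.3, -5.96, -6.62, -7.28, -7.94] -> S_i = -5.30 + -0.66*i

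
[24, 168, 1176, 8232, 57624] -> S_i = 24*7^i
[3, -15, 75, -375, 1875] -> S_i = 3*-5^i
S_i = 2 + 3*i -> [2, 5, 8, 11, 14]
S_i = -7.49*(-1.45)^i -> [-7.49, 10.86, -15.75, 22.83, -33.11]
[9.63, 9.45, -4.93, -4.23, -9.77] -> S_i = Random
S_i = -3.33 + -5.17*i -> [-3.33, -8.5, -13.67, -18.84, -24.01]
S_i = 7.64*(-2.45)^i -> [7.64, -18.72, 45.86, -112.35, 275.27]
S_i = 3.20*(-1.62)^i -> [3.2, -5.18, 8.4, -13.6, 22.04]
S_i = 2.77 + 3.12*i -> [2.77, 5.89, 9.01, 12.13, 15.25]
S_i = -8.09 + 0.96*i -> [-8.09, -7.13, -6.17, -5.21, -4.25]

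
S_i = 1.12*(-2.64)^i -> [1.12, -2.96, 7.81, -20.61, 54.4]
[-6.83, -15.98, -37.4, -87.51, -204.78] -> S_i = -6.83*2.34^i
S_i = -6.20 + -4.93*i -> [-6.2, -11.13, -16.06, -20.99, -25.92]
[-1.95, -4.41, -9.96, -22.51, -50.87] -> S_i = -1.95*2.26^i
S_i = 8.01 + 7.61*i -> [8.01, 15.62, 23.23, 30.84, 38.45]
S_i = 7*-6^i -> [7, -42, 252, -1512, 9072]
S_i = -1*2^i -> [-1, -2, -4, -8, -16]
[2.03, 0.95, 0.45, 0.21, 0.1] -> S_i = 2.03*0.47^i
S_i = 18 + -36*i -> [18, -18, -54, -90, -126]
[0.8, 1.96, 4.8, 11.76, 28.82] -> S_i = 0.80*2.45^i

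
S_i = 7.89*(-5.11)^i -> [7.89, -40.32, 206.02, -1052.79, 5379.73]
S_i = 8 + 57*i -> [8, 65, 122, 179, 236]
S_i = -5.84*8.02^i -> [-5.84, -46.84, -375.63, -3012.56, -24160.74]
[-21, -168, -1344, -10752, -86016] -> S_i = -21*8^i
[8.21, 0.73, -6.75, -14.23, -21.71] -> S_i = 8.21 + -7.48*i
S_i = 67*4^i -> [67, 268, 1072, 4288, 17152]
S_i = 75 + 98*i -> [75, 173, 271, 369, 467]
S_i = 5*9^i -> [5, 45, 405, 3645, 32805]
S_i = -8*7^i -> [-8, -56, -392, -2744, -19208]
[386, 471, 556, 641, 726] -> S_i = 386 + 85*i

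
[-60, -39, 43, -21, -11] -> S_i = Random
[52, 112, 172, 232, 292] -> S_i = 52 + 60*i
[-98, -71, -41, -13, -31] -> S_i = Random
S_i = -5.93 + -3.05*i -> [-5.93, -8.98, -12.03, -15.08, -18.13]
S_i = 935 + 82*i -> [935, 1017, 1099, 1181, 1263]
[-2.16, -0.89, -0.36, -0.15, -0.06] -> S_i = -2.16*0.41^i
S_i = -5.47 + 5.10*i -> [-5.47, -0.37, 4.73, 9.83, 14.93]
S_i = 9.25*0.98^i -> [9.25, 9.06, 8.88, 8.71, 8.53]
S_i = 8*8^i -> [8, 64, 512, 4096, 32768]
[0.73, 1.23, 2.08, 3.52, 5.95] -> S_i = 0.73*1.69^i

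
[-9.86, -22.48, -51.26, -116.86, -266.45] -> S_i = -9.86*2.28^i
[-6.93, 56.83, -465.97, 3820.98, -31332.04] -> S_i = -6.93*(-8.20)^i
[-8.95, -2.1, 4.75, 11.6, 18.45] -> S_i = -8.95 + 6.85*i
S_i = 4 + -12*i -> [4, -8, -20, -32, -44]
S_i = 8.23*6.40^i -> [8.23, 52.67, 337.1, 2157.45, 13807.65]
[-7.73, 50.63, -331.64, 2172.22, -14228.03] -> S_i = -7.73*(-6.55)^i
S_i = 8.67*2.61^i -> [8.67, 22.63, 59.06, 154.15, 402.33]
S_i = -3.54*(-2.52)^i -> [-3.54, 8.92, -22.48, 56.65, -142.76]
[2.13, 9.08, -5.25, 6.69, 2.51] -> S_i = Random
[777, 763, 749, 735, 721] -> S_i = 777 + -14*i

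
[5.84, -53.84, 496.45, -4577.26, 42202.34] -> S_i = 5.84*(-9.22)^i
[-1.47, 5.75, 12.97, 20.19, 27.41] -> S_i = -1.47 + 7.22*i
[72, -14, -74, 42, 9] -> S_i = Random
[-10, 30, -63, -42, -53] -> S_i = Random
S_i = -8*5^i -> [-8, -40, -200, -1000, -5000]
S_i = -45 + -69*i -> [-45, -114, -183, -252, -321]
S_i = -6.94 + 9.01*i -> [-6.94, 2.07, 11.08, 20.09, 29.1]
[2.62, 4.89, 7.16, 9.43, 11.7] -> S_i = 2.62 + 2.27*i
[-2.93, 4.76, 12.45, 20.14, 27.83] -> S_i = -2.93 + 7.69*i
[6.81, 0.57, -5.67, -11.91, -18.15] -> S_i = 6.81 + -6.24*i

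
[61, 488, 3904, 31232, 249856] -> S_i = 61*8^i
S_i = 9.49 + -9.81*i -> [9.49, -0.32, -10.13, -19.94, -29.75]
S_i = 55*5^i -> [55, 275, 1375, 6875, 34375]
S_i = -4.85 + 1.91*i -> [-4.85, -2.94, -1.03, 0.88, 2.79]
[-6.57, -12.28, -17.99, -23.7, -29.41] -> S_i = -6.57 + -5.71*i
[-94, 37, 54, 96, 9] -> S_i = Random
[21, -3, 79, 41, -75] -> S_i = Random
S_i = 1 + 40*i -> [1, 41, 81, 121, 161]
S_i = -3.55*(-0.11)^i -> [-3.55, 0.39, -0.04, 0.0, -0.0]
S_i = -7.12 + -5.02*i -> [-7.12, -12.14, -17.16, -22.18, -27.2]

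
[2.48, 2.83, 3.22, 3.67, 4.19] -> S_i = 2.48*1.14^i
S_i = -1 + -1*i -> [-1, -2, -3, -4, -5]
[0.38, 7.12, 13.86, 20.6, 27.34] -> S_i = 0.38 + 6.74*i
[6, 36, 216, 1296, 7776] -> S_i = 6*6^i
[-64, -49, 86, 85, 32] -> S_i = Random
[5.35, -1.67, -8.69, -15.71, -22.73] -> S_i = 5.35 + -7.02*i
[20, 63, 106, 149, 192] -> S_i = 20 + 43*i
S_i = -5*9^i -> [-5, -45, -405, -3645, -32805]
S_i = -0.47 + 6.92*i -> [-0.47, 6.45, 13.37, 20.29, 27.21]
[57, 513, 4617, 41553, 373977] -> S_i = 57*9^i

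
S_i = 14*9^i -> [14, 126, 1134, 10206, 91854]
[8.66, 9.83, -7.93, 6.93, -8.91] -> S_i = Random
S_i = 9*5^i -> [9, 45, 225, 1125, 5625]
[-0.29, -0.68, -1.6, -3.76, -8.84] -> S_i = -0.29*2.35^i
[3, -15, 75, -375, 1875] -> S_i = 3*-5^i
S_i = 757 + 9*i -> [757, 766, 775, 784, 793]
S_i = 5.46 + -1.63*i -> [5.46, 3.83, 2.2, 0.57, -1.06]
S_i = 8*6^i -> [8, 48, 288, 1728, 10368]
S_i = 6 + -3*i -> [6, 3, 0, -3, -6]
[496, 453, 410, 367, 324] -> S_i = 496 + -43*i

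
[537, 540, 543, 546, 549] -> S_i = 537 + 3*i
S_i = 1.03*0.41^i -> [1.03, 0.42, 0.17, 0.07, 0.03]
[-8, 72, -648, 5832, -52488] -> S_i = -8*-9^i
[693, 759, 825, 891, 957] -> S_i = 693 + 66*i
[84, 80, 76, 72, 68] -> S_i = 84 + -4*i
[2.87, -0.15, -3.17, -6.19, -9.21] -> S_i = 2.87 + -3.02*i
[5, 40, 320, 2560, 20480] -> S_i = 5*8^i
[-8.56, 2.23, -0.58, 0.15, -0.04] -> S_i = -8.56*(-0.26)^i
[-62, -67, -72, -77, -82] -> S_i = -62 + -5*i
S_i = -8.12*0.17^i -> [-8.12, -1.38, -0.23, -0.04, -0.01]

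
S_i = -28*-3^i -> [-28, 84, -252, 756, -2268]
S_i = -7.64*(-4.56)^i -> [-7.64, 34.84, -158.86, 724.42, -3303.34]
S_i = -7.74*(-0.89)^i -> [-7.74, 6.89, -6.13, 5.46, -4.86]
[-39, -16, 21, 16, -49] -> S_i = Random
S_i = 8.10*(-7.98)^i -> [8.1, -64.64, 515.81, -4116.17, 32847.07]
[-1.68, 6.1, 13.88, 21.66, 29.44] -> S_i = -1.68 + 7.78*i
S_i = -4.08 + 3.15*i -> [-4.08, -0.93, 2.22, 5.37, 8.52]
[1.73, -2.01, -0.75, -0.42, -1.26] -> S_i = Random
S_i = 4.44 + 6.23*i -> [4.44, 10.67, 16.9, 23.13, 29.36]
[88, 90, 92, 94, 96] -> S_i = 88 + 2*i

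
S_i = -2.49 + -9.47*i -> [-2.49, -11.96, -21.43, -30.9, -40.37]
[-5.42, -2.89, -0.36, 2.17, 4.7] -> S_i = -5.42 + 2.53*i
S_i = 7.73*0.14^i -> [7.73, 1.08, 0.15, 0.02, 0.0]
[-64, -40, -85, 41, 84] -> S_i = Random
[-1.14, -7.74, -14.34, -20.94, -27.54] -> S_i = -1.14 + -6.60*i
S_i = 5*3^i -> [5, 15, 45, 135, 405]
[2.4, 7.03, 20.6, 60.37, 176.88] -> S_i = 2.40*2.93^i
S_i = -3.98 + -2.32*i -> [-3.98, -6.3, -8.62, -10.94, -13.26]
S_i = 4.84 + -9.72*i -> [4.84, -4.88, -14.6, -24.32, -34.04]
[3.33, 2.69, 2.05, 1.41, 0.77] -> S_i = 3.33 + -0.64*i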